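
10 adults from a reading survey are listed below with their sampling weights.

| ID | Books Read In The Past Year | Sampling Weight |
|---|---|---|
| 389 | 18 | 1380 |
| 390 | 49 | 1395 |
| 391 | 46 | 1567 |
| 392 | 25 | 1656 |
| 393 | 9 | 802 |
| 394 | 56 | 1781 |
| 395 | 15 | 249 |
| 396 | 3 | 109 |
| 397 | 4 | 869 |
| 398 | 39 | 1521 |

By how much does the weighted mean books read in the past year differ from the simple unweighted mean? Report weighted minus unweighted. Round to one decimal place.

7.2

Unweighted sum = 18 + 49 + 46 + 25 + 9 + 56 + 15 + 3 + 4 + 39 = 264
Unweighted mean = 264 / 10 = 26.4
Weighted sum = 18×1380 + 49×1395 + 46×1567 + 25×1656 + 9×802 + 56×1781 + 15×249 + 3×109 + 4×869 + 39×1521
  = 24840 + 68355 + 72082 + 41400 + 7218 + 99736 + 3735 + 327 + 3476 + 59319 = 380488
Sum of weights = 1380 + 1395 + 1567 + 1656 + 802 + 1781 + 249 + 109 + 869 + 1521 = 11329
Weighted mean = 380488 / 11329 = 33.585312
Difference (weighted minus unweighted) = 7.185312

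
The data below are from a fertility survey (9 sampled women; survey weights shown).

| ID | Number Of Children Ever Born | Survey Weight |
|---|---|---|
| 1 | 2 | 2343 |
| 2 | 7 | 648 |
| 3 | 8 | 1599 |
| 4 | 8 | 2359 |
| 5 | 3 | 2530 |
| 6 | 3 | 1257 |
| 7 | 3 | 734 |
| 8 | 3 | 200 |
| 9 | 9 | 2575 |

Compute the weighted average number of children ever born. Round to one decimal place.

5.5

Weighted sum = 2×2343 + 7×648 + 8×1599 + 8×2359 + 3×2530 + 3×1257 + 3×734 + 3×200 + 9×2575
  = 4686 + 4536 + 12792 + 18872 + 7590 + 3771 + 2202 + 600 + 23175 = 78224
Sum of weights = 14245
Weighted mean = 78224 / 14245 = 5.4913303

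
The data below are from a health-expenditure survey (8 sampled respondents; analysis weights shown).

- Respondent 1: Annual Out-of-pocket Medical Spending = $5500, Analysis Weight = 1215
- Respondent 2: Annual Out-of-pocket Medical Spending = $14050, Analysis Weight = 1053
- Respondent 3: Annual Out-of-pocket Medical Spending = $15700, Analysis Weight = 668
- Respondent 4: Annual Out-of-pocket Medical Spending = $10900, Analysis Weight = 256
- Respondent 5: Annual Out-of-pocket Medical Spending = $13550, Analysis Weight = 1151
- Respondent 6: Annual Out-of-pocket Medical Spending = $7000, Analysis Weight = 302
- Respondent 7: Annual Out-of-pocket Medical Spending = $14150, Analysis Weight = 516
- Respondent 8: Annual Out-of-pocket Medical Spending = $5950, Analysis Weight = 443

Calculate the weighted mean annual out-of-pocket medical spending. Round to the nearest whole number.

11135

Weighted sum = 62402450
Sum of weights = 1215 + 1053 + 668 + 256 + 1151 + 302 + 516 + 443 = 5604
Weighted mean = 62402450 / 5604 = 11135.341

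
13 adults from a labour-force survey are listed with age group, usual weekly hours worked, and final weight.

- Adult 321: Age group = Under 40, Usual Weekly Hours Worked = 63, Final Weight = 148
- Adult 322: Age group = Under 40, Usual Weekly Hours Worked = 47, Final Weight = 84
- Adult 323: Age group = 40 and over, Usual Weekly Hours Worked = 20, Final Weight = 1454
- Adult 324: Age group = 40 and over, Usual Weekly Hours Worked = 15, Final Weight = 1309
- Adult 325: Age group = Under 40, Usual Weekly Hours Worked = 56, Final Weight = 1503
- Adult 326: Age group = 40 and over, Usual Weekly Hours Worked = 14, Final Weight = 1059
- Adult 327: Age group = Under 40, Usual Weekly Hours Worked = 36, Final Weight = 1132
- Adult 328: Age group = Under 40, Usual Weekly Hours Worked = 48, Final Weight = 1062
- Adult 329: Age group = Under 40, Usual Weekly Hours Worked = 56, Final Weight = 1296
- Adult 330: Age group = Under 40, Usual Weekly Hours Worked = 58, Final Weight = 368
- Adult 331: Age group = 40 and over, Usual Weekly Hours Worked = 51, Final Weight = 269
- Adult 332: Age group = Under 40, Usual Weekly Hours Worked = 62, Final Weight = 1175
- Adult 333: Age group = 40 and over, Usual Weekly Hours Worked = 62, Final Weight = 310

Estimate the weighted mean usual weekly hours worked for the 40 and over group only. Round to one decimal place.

21.9

40 and over rows: 323, 324, 326, 331, 333
Weighted sum = 20×1454 + 15×1309 + 14×1059 + 51×269 + 62×310
  = 29080 + 19635 + 14826 + 13719 + 19220 = 96480
Sum of weights = 1454 + 1309 + 1059 + 269 + 310 = 4401
Weighted mean = 96480 / 4401 = 21.92229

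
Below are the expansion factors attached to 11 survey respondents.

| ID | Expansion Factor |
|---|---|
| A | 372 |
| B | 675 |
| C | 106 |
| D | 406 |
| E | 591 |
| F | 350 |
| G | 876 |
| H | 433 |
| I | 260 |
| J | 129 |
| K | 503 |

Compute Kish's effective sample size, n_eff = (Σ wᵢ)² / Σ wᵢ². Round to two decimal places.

8.72

Σ wᵢ = 372 + 675 + 106 + 406 + 591 + 350 + 876 + 433 + 260 + 129 + 503 = 4701
Σ wᵢ² = 2533977
n_eff = 4701² / 2533977 = 22099401 / 2533977 = 8.7212319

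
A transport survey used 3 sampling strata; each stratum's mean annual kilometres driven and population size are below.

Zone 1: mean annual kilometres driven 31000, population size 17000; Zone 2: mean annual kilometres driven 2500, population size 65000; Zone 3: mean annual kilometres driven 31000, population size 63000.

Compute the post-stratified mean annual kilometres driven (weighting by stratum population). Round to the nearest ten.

18220

Σ Nₕ·x̄ₕ = 31000×17000 + 2500×65000 + 31000×63000
  = 527000000 + 162500000 + 1953000000 = 2642500000
Σ Nₕ = 17000 + 65000 + 63000 = 145000
Overall mean = 2642500000 / 145000 = 18224.138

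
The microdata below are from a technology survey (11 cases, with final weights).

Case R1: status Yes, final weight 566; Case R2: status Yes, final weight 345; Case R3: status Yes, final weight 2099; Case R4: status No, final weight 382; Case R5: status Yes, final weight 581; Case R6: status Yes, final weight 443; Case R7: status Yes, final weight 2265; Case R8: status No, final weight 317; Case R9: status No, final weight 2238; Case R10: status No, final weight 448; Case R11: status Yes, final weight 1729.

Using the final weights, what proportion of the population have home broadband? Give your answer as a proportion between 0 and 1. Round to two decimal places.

0.70

Sum of weights for 'Yes' = 566 + 345 + 2099 + 581 + 443 + 2265 + 1729 = 8028
Total weight = 566 + 345 + 2099 + 382 + 581 + 443 + 2265 + 317 + 2238 + 448 + 1729 = 11413
Weighted proportion = 8028 / 11413 = 0.70340839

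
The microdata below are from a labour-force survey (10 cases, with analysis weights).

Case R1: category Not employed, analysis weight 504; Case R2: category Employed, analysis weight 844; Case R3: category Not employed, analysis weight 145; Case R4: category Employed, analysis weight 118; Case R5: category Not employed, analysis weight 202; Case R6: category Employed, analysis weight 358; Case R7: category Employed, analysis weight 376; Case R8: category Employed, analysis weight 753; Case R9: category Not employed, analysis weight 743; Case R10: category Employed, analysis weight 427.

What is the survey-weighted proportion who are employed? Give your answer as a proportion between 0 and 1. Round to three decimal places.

0.643

Sum of weights for 'Employed' = 844 + 118 + 358 + 376 + 753 + 427 = 2876
Total weight = 504 + 844 + 145 + 118 + 202 + 358 + 376 + 753 + 743 + 427 = 4470
Weighted proportion = 2876 / 4470 = 0.64340045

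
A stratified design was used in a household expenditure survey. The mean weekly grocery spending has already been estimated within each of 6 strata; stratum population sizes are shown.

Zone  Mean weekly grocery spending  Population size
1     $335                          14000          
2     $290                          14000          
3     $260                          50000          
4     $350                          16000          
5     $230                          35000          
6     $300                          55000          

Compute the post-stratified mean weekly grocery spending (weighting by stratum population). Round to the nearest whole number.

282

Σ Nₕ·x̄ₕ = 335×14000 + 290×14000 + 260×50000 + 350×16000 + 230×35000 + 300×55000
  = 4690000 + 4060000 + 13000000 + 5600000 + 8050000 + 16500000 = 51900000
Σ Nₕ = 184000
Overall mean = 51900000 / 184000 = 282.06522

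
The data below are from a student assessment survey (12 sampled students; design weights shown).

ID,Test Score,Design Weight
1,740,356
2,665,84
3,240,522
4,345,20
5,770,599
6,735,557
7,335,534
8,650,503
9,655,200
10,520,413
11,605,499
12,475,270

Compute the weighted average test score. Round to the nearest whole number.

Weighted sum = 740×356 + 665×84 + 240×522 + 345×20 + 770×599 + 735×557 + 335×534 + 650×503 + 655×200 + 520×413 + 605×499 + 475×270
  = 263440 + 55860 + 125280 + 6900 + 461230 + 409395 + 178890 + 326950 + 131000 + 214760 + 301895 + 128250 = 2603850
Sum of weights = 4557
Weighted mean = 2603850 / 4557 = 571.39566

571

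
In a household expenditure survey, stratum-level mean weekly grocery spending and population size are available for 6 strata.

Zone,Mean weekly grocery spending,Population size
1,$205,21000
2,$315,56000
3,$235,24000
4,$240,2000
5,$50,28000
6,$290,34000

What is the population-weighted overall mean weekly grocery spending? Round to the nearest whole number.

Σ Nₕ·x̄ₕ = 205×21000 + 315×56000 + 235×24000 + 240×2000 + 50×28000 + 290×34000
  = 4305000 + 17640000 + 5640000 + 480000 + 1400000 + 9860000 = 39325000
Σ Nₕ = 165000
Overall mean = 39325000 / 165000 = 238.33333

238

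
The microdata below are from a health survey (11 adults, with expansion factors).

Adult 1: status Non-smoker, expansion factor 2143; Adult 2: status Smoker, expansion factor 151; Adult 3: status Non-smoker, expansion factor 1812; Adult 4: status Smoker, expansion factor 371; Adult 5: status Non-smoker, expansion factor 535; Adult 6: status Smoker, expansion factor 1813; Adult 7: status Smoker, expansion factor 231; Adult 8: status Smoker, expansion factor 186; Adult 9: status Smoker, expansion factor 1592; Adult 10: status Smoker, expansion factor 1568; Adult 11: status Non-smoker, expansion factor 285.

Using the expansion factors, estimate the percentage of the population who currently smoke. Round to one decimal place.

55.3

Sum of weights for 'Smoker' = 151 + 371 + 1813 + 231 + 186 + 1592 + 1568 = 5912
Total weight = 2143 + 151 + 1812 + 371 + 535 + 1813 + 231 + 186 + 1592 + 1568 + 285 = 10687
Weighted proportion = 5912 / 10687 = 0.55319547 → 55.319547%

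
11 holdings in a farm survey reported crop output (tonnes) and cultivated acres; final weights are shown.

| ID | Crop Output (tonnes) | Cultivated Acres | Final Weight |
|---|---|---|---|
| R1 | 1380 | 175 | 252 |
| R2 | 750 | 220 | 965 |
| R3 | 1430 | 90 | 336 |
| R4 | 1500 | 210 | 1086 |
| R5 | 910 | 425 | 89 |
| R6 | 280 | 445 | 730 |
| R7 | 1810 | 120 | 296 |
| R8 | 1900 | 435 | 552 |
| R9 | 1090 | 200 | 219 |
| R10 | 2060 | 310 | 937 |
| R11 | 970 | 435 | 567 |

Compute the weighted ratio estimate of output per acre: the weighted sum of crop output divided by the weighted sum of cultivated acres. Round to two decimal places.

Σ wᵢ·y = 7769860
Σ wᵢ·x = 1733930
Ratio = 7769860 / 1733930 = 4.481069

4.48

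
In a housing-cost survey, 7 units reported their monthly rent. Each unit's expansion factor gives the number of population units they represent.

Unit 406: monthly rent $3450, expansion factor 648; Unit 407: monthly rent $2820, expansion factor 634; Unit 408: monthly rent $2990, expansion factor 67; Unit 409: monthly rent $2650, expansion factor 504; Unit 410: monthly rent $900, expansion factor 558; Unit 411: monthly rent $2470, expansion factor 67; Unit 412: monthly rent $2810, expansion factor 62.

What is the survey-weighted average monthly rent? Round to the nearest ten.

Weighted sum = 3450×648 + 2820×634 + 2990×67 + 2650×504 + 900×558 + 2470×67 + 2810×62
  = 2235600 + 1787880 + 200330 + 1335600 + 502200 + 165490 + 174220 = 6401320
Sum of weights = 648 + 634 + 67 + 504 + 558 + 67 + 62 = 2540
Weighted mean = 6401320 / 2540 = 2520.2047

2520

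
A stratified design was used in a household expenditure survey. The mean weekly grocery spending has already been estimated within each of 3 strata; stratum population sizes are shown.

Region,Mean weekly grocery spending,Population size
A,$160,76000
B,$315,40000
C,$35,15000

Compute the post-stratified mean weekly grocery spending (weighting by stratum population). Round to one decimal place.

193.0

Σ Nₕ·x̄ₕ = 160×76000 + 315×40000 + 35×15000
  = 12160000 + 12600000 + 525000 = 25285000
Σ Nₕ = 131000
Overall mean = 25285000 / 131000 = 193.01527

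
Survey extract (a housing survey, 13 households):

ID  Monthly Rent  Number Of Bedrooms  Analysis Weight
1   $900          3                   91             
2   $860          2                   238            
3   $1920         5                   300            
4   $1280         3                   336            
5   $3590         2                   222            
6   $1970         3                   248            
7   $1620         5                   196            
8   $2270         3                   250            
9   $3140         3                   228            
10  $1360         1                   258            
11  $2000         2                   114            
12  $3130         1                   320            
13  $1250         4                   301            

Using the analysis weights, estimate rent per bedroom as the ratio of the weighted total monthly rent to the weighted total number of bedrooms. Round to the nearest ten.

690

Σ wᵢ·y = 6135870
Σ wᵢ·x = 8869
Ratio = 6135870 / 8869 = 691.83335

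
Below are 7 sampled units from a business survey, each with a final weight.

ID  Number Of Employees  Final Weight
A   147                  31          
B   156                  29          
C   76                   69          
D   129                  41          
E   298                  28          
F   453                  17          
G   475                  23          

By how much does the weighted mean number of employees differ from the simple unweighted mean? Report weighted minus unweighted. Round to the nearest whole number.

Unweighted sum = 147 + 156 + 76 + 129 + 298 + 453 + 475 = 1734
Unweighted mean = 1734 / 7 = 247.71429
Weighted sum = 147×31 + 156×29 + 76×69 + 129×41 + 298×28 + 453×17 + 475×23
  = 4557 + 4524 + 5244 + 5289 + 8344 + 7701 + 10925 = 46584
Sum of weights = 31 + 29 + 69 + 41 + 28 + 17 + 23 = 238
Weighted mean = 46584 / 238 = 195.73109
Difference (weighted minus unweighted) = -51.983193

-52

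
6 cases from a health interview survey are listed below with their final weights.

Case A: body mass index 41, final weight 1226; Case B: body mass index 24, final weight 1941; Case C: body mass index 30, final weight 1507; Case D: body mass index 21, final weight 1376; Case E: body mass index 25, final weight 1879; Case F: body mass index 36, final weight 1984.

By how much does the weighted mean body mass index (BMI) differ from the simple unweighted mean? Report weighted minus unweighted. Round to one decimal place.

-0.3

Unweighted sum = 41 + 24 + 30 + 21 + 25 + 36 = 177
Unweighted mean = 177 / 6 = 29.5
Weighted sum = 289355
Sum of weights = 1226 + 1941 + 1507 + 1376 + 1879 + 1984 = 9913
Weighted mean = 289355 / 9913 = 29.189448
Difference (weighted minus unweighted) = -0.3105518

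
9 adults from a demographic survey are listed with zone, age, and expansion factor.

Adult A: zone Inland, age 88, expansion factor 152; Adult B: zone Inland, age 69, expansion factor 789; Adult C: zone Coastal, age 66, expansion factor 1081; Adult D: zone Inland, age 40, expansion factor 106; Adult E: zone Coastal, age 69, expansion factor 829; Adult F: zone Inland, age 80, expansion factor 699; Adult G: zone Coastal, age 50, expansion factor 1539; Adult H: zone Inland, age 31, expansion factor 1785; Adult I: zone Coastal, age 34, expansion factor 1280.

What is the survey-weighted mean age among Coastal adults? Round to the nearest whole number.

53

Coastal rows: C, E, G, I
Weighted sum = 249017
Sum of weights = 1081 + 829 + 1539 + 1280 = 4729
Weighted mean = 249017 / 4729 = 52.657433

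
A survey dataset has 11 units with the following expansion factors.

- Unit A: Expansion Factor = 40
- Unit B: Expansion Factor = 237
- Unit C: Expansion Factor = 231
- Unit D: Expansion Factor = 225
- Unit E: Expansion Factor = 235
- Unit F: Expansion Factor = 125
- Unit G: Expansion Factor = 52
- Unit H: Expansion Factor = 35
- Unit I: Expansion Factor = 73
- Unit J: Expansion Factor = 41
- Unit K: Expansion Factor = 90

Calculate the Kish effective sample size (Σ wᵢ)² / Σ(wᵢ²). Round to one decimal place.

7.6

Σ wᵢ = 1384
Σ wᵢ² = 251644
n_eff = 1384² / 251644 = 1915456 / 251644 = 7.611769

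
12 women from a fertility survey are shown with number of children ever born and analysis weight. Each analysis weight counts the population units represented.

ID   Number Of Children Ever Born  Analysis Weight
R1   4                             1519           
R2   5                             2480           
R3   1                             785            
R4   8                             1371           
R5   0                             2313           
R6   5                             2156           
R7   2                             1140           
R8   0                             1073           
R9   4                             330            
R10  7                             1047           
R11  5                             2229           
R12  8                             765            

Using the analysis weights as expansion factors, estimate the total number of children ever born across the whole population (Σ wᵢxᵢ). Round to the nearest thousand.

69000

Weighted total = 4×1519 + 5×2480 + 1×785 + 8×1371 + 0×2313 + 5×2156 + 2×1140 + 0×1073 + 4×330 + 7×1047 + 5×2229 + 8×765
  = 6076 + 12400 + 785 + 10968 + 0 + 10780 + 2280 + 0 + 1320 + 7329 + 11145 + 6120 = 69203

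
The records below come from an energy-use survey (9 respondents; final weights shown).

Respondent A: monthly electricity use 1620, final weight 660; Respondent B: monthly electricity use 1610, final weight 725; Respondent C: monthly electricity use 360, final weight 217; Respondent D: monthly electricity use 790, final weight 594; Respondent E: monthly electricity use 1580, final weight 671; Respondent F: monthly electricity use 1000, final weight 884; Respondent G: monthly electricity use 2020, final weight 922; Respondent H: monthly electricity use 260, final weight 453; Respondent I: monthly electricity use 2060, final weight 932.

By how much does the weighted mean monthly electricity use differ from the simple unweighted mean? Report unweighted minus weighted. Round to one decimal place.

Unweighted sum = 1620 + 1610 + 360 + 790 + 1580 + 1000 + 2020 + 260 + 2060 = 11300
Unweighted mean = 11300 / 9 = 1255.5556
Weighted sum = 1620×660 + 1610×725 + 360×217 + 790×594 + 1580×671 + 1000×884 + 2020×922 + 260×453 + 2060×932
  = 1069200 + 1167250 + 78120 + 469260 + 1060180 + 884000 + 1862440 + 117780 + 1919920 = 8628150
Sum of weights = 660 + 725 + 217 + 594 + 671 + 884 + 922 + 453 + 932 = 6058
Weighted mean = 8628150 / 6058 = 1424.2572
Difference (unweighted minus weighted) = -168.70163

-168.7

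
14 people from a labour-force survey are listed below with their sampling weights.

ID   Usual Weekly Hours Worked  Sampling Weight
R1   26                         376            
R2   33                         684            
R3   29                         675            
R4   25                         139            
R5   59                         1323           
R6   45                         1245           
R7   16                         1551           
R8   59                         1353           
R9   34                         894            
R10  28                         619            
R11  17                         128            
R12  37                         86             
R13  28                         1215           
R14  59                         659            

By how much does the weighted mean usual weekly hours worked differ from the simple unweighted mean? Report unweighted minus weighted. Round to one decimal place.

-3.0

Unweighted sum = 495
Unweighted mean = 495 / 14 = 35.357143
Weighted sum = 420110
Sum of weights = 10947
Weighted mean = 420110 / 10947 = 38.376724
Difference (unweighted minus weighted) = -3.0195814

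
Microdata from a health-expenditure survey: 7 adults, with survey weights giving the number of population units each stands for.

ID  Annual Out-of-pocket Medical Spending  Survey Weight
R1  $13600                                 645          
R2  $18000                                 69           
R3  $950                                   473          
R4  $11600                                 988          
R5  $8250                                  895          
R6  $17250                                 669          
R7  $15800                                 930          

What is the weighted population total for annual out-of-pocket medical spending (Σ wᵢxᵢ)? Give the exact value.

Weighted total = 13600×645 + 18000×69 + 950×473 + 11600×988 + 8250×895 + 17250×669 + 15800×930
  = 8772000 + 1242000 + 449350 + 11460800 + 7383750 + 11540250 + 14694000 = 55542150

55542150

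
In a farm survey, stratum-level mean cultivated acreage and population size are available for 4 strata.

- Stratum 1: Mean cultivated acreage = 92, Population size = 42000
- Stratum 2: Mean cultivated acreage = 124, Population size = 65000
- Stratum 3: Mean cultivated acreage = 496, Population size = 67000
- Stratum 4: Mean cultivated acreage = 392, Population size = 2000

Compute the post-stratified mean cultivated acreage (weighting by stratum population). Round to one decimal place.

261.0

Σ Nₕ·x̄ₕ = 92×42000 + 124×65000 + 496×67000 + 392×2000
  = 3864000 + 8060000 + 33232000 + 784000 = 45940000
Σ Nₕ = 42000 + 65000 + 67000 + 2000 = 176000
Overall mean = 45940000 / 176000 = 261.02273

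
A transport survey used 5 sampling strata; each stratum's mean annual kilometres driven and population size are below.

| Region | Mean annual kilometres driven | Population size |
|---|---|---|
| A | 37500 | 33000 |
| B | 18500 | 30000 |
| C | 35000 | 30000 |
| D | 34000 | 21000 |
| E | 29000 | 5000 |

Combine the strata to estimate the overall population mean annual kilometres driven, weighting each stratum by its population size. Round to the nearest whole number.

31105

Σ Nₕ·x̄ₕ = 37500×33000 + 18500×30000 + 35000×30000 + 34000×21000 + 29000×5000
  = 3701500000
Σ Nₕ = 33000 + 30000 + 30000 + 21000 + 5000 = 119000
Overall mean = 3701500000 / 119000 = 31105.042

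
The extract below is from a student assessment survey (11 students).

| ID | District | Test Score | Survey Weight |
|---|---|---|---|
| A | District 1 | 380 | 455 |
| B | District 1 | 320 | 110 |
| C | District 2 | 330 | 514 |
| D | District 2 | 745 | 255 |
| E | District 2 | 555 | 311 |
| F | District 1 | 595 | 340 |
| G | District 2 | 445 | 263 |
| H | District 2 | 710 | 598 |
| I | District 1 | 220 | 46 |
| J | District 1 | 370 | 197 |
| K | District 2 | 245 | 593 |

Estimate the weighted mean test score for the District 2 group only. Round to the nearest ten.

480

District 2 rows: C, D, E, G, H, K
Weighted sum = 330×514 + 745×255 + 555×311 + 445×263 + 710×598 + 245×593
  = 1219100
Sum of weights = 514 + 255 + 311 + 263 + 598 + 593 = 2534
Weighted mean = 1219100 / 2534 = 481.09708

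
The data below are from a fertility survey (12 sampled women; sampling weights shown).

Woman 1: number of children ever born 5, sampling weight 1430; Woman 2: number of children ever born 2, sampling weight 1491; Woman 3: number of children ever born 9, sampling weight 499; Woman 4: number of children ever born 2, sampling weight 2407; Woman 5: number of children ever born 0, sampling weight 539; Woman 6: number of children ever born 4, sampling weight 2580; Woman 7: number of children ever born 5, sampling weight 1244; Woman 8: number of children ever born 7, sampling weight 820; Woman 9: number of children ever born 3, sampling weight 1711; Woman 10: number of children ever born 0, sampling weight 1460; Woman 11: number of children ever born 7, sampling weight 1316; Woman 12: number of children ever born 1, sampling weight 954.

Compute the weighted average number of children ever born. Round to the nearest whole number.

Weighted sum = 5×1430 + 2×1491 + 9×499 + 2×2407 + 0×539 + 4×2580 + 5×1244 + 7×820 + 3×1711 + 0×1460 + 7×1316 + 1×954
  = 57016
Sum of weights = 16451
Weighted mean = 57016 / 16451 = 3.4658075

3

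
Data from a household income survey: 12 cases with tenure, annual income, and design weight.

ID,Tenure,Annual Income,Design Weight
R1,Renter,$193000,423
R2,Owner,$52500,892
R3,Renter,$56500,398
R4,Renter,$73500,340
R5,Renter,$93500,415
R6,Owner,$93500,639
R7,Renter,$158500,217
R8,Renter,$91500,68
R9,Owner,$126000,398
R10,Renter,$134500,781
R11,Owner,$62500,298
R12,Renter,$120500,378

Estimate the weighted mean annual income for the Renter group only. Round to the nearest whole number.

Renter rows: R1, R3, R4, R5, R7, R8, R10, R12
Weighted sum = 193000×423 + 56500×398 + 73500×340 + 93500×415 + 158500×217 + 91500×68 + 134500×781 + 120500×378
  = 81639000 + 22487000 + 24990000 + 38802500 + 34394500 + 6222000 + 105044500 + 45549000 = 359128500
Sum of weights = 423 + 398 + 340 + 415 + 217 + 68 + 781 + 378 = 3020
Weighted mean = 359128500 / 3020 = 118916.72

118917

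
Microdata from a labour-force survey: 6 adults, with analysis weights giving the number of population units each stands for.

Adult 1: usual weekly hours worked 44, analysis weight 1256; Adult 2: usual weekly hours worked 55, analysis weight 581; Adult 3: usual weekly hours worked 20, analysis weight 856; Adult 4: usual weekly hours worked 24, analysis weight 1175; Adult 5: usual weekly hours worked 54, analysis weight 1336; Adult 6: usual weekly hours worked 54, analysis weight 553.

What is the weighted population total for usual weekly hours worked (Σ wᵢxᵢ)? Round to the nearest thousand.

Weighted total = 44×1256 + 55×581 + 20×856 + 24×1175 + 54×1336 + 54×553
  = 55264 + 31955 + 17120 + 28200 + 72144 + 29862 = 234545

235000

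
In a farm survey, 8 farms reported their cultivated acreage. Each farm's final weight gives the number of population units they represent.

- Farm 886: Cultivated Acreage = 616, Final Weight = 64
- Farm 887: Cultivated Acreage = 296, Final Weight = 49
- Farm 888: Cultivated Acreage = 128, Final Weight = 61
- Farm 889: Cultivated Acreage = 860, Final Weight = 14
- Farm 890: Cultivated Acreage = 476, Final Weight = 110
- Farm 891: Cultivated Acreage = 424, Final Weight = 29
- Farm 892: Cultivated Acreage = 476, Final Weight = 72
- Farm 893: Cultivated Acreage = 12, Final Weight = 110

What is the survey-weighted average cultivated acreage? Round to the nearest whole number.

Weighted sum = 616×64 + 296×49 + 128×61 + 860×14 + 476×110 + 424×29 + 476×72 + 12×110
  = 39424 + 14504 + 7808 + 12040 + 52360 + 12296 + 34272 + 1320 = 174024
Sum of weights = 509
Weighted mean = 174024 / 509 = 341.89391

342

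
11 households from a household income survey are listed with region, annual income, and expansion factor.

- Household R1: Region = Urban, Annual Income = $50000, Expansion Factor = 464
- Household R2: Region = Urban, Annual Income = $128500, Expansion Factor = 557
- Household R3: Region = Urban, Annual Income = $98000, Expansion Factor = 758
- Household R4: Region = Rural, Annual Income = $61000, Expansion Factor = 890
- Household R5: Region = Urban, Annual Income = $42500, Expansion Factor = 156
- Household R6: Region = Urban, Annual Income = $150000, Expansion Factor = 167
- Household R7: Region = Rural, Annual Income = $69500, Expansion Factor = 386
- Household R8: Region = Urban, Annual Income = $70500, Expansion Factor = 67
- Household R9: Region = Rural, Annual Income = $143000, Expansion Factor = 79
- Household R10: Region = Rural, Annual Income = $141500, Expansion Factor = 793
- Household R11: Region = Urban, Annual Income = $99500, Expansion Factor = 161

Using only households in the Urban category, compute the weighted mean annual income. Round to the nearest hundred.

95100

Urban rows: R1, R2, R3, R5, R6, R8, R11
Weighted sum = 50000×464 + 128500×557 + 98000×758 + 42500×156 + 150000×167 + 70500×67 + 99500×161
  = 221481500
Sum of weights = 464 + 557 + 758 + 156 + 167 + 67 + 161 = 2330
Weighted mean = 221481500 / 2330 = 95056.438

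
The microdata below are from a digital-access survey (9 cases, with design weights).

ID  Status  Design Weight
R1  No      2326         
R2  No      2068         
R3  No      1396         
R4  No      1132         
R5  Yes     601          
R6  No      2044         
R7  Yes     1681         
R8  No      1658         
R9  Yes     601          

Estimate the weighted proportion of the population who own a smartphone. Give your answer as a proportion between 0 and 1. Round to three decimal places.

Sum of weights for 'Yes' = 601 + 1681 + 601 = 2883
Total weight = 2326 + 2068 + 1396 + 1132 + 601 + 2044 + 1681 + 1658 + 601 = 13507
Weighted proportion = 2883 / 13507 = 0.21344488

0.213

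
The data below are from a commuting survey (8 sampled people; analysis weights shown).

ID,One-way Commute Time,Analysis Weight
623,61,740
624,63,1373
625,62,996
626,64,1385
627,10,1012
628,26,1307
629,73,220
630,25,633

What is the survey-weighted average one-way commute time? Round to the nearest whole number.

Weighted sum = 61×740 + 63×1373 + 62×996 + 64×1385 + 10×1012 + 26×1307 + 73×220 + 25×633
  = 45140 + 86499 + 61752 + 88640 + 10120 + 33982 + 16060 + 15825 = 358018
Sum of weights = 740 + 1373 + 996 + 1385 + 1012 + 1307 + 220 + 633 = 7666
Weighted mean = 358018 / 7666 = 46.702061

47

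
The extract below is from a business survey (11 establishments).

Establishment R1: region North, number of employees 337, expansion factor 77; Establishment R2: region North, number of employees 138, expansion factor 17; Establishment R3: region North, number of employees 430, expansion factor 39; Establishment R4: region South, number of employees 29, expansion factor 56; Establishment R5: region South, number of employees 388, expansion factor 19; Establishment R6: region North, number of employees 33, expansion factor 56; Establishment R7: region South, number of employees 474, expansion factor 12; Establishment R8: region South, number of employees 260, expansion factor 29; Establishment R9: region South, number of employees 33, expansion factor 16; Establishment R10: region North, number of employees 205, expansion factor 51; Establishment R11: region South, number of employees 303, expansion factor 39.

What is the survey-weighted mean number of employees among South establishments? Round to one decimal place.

202.2

South rows: R4, R5, R7, R8, R9, R11
Weighted sum = 29×56 + 388×19 + 474×12 + 260×29 + 33×16 + 303×39
  = 34569
Sum of weights = 56 + 19 + 12 + 29 + 16 + 39 = 171
Weighted mean = 34569 / 171 = 202.15789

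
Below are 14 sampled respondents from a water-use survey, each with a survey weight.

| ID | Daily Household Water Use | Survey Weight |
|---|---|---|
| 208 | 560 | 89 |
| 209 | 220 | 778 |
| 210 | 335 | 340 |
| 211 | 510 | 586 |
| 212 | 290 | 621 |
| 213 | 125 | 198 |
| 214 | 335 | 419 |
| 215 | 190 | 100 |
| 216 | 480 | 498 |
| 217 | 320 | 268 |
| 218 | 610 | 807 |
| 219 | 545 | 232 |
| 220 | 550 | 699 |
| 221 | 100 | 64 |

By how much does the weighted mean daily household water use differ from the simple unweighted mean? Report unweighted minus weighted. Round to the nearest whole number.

-40

Unweighted sum = 5170
Unweighted mean = 5170 / 14 = 369.28571
Weighted sum = 2332325
Sum of weights = 5699
Weighted mean = 2332325 / 5699 = 409.25162
Difference (unweighted minus weighted) = -39.965909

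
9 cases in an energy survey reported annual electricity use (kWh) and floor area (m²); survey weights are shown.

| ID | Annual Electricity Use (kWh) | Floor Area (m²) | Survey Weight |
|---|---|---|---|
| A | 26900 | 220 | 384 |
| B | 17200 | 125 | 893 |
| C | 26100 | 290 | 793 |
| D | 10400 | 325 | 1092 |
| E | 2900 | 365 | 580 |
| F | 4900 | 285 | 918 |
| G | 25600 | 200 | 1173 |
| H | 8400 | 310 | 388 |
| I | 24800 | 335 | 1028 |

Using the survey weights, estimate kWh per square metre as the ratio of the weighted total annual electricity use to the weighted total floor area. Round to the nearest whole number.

63

Σ wᵢ·y = 26900×384 + 17200×893 + 26100×793 + 10400×1092 + 2900×580 + 4900×918 + 25600×1173 + 8400×388 + 24800×1028
  = 10329600 + 15359600 + 20697300 + 11356800 + 1682000 + 4498200 + 30028800 + 3259200 + 25494400 = 122705900
Σ wᵢ·x = 220×384 + 125×893 + 290×793 + 325×1092 + 365×580 + 285×918 + 200×1173 + 310×388 + 335×1028
  = 1953565
Ratio = 122705900 / 1953565 = 62.811271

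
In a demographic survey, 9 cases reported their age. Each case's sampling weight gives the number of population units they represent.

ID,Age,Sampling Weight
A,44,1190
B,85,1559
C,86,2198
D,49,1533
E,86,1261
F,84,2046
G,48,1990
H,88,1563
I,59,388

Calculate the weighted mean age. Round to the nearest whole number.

Weighted sum = 44×1190 + 85×1559 + 86×2198 + 49×1533 + 86×1261 + 84×2046 + 48×1990 + 88×1563 + 59×388
  = 52360 + 132515 + 189028 + 75117 + 108446 + 171864 + 95520 + 137544 + 22892 = 985286
Sum of weights = 1190 + 1559 + 2198 + 1533 + 1261 + 2046 + 1990 + 1563 + 388 = 13728
Weighted mean = 985286 / 13728 = 71.771999

72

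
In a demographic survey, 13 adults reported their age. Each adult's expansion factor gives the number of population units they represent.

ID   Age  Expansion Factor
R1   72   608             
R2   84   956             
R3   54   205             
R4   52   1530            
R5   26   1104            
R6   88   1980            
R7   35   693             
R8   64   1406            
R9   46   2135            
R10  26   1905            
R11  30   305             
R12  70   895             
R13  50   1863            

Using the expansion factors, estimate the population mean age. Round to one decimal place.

Weighted sum = 844583
Sum of weights = 15585
Weighted mean = 844583 / 15585 = 54.192044

54.2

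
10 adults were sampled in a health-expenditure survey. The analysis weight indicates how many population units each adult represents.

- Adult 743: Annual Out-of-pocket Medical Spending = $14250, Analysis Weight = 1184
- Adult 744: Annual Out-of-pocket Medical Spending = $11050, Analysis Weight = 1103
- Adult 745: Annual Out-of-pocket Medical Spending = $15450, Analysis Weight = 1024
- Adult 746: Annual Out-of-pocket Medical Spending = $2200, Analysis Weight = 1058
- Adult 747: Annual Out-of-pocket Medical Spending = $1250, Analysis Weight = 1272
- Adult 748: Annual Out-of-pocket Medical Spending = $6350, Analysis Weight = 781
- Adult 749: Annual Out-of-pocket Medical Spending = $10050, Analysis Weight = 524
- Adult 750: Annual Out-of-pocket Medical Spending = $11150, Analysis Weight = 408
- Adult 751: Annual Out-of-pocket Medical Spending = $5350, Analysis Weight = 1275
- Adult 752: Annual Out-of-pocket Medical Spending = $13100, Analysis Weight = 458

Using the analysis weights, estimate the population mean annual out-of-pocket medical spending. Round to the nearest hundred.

8400

Weighted sum = 14250×1184 + 11050×1103 + 15450×1024 + 2200×1058 + 1250×1272 + 6350×781 + 10050×524 + 11150×408 + 5350×1275 + 13100×458
  = 16872000 + 12188150 + 15820800 + 2327600 + 1590000 + 4959350 + 5266200 + 4549200 + 6821250 + 5999800 = 76394350
Sum of weights = 1184 + 1103 + 1024 + 1058 + 1272 + 781 + 524 + 408 + 1275 + 458 = 9087
Weighted mean = 76394350 / 9087 = 8406.9935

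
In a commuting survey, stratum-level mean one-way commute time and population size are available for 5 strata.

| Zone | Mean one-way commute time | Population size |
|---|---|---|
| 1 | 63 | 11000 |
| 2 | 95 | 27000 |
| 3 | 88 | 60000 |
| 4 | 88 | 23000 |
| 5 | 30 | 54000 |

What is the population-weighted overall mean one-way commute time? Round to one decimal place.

Σ Nₕ·x̄ₕ = 63×11000 + 95×27000 + 88×60000 + 88×23000 + 30×54000
  = 693000 + 2565000 + 5280000 + 2024000 + 1620000 = 12182000
Σ Nₕ = 11000 + 27000 + 60000 + 23000 + 54000 = 175000
Overall mean = 12182000 / 175000 = 69.611429

69.6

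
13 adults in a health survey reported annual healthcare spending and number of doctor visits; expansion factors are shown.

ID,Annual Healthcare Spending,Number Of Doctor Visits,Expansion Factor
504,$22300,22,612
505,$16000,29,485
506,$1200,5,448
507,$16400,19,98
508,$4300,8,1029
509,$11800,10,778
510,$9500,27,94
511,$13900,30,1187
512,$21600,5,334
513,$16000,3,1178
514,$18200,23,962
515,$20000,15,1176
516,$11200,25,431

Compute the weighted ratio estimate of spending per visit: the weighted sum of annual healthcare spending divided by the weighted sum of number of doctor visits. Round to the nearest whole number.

Σ wᵢ·y = 126467800
Σ wᵢ·x = 141536
Ratio = 126467800 / 141536 = 893.53804

894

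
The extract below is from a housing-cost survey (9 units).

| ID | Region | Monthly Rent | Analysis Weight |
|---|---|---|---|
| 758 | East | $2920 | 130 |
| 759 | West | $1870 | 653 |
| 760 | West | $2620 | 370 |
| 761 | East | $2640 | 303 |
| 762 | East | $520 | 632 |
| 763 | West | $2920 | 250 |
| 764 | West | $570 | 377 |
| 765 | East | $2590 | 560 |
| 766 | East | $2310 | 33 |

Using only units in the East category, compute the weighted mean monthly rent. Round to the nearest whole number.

East rows: 758, 761, 762, 765, 766
Weighted sum = 2920×130 + 2640×303 + 520×632 + 2590×560 + 2310×33
  = 379600 + 799920 + 328640 + 1450400 + 76230 = 3034790
Sum of weights = 1658
Weighted mean = 3034790 / 1658 = 1830.392

1830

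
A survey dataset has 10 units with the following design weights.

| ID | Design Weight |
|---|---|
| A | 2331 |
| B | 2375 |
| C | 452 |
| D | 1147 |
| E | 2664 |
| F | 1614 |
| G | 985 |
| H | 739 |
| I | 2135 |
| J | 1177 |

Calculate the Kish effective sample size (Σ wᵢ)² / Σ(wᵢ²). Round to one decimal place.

8.2

Σ wᵢ = 2331 + 2375 + 452 + 1147 + 2664 + 1614 + 985 + 739 + 2135 + 1177 = 15619
Σ wᵢ² = 5433561 + 5640625 + 204304 + 1315609 + 7096896 + 2604996 + 970225 + 546121 + 4558225 + 1385329 = 29755891
n_eff = 15619² / 29755891 = 243953161 / 29755891 = 8.1984828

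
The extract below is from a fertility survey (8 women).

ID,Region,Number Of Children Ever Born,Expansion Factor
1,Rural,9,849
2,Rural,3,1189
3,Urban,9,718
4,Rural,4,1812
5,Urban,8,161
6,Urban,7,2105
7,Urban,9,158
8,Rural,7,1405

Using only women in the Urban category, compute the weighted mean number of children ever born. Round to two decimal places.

Urban rows: 3, 5, 6, 7
Weighted sum = 9×718 + 8×161 + 7×2105 + 9×158
  = 23907
Sum of weights = 718 + 161 + 2105 + 158 = 3142
Weighted mean = 23907 / 3142 = 7.6088479

7.61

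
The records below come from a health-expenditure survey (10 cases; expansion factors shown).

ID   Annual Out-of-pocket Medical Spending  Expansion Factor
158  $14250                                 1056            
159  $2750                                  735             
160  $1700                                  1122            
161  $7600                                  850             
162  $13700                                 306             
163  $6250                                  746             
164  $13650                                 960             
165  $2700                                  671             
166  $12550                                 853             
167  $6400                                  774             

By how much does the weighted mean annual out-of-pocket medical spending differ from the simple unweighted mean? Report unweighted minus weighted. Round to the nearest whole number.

Unweighted sum = 81550
Unweighted mean = 81550 / 10 = 8155
Weighted sum = 14250×1056 + 2750×735 + 1700×1122 + 7600×850 + 13700×306 + 6250×746 + 13650×960 + 2700×671 + 12550×853 + 6400×774
  = 15048000 + 2021250 + 1907400 + 6460000 + 4192200 + 4662500 + 13104000 + 1811700 + 10705150 + 4953600 = 64865800
Sum of weights = 1056 + 735 + 1122 + 850 + 306 + 746 + 960 + 671 + 853 + 774 = 8073
Weighted mean = 64865800 / 8073 = 8034.9065
Difference (unweighted minus weighted) = 120.09352

120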